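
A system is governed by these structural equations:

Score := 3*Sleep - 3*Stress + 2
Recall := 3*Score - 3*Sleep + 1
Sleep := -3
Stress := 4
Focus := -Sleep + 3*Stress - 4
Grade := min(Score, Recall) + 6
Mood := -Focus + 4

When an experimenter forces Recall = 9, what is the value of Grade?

Intervening sets Recall = 9 and removes its equation (Recall := 3*Score - 3*Sleep + 1).
Score = 3*Sleep - 3*Stress + 2  [with Sleep=-3, Stress=4]  = -19
Grade = min(Score, Recall) + 6  [with Score=-19, Recall=9]  = -13

-13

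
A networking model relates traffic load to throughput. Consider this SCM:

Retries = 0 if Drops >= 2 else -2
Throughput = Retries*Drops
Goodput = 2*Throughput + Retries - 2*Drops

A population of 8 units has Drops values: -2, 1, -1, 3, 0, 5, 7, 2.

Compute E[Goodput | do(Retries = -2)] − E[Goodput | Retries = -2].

Under do(Retries=-2), Retries's equation is replaced by Retries=-2 for every unit. Per-unit Goodput: 10, -8, 4, -20, -2, -32, -44, -14. Mean = -13.25.
Conditioning on Retries=-2 selects the 4 unit(s) with Drops ∈ {-2, 1, -1, 0}. Their Goodput values: 10, -8, 4, -2. Mean = 1.
Difference = -13.25 − 1 = -14.25.

-14.25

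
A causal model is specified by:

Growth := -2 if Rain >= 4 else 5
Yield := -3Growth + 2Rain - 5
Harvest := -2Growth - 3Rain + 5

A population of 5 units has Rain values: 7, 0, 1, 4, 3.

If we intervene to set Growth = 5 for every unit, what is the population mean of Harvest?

-14

The intervention sets Growth=5 in all 5 units regardless of Rain. Recomputing Harvest per unit gives -26, -5, -8, -17, -14; average -14.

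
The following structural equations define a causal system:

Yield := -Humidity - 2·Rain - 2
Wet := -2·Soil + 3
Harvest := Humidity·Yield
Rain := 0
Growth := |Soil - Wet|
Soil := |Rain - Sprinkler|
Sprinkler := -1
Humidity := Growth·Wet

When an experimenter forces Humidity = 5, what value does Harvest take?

-35

Intervening sets Humidity = 5 and removes its equation (Humidity := Growth·Wet).
Yield = -Humidity - 2·Rain - 2  [with Humidity=5, Rain=0]  = -7
Harvest = Humidity·Yield  [with Humidity=5, Yield=-7]  = -35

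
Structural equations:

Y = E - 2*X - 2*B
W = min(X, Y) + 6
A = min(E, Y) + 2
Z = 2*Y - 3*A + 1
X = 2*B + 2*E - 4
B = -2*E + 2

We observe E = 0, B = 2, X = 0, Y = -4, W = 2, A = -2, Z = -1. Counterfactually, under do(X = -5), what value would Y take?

6

The intervention breaks the incoming arrows to X: X = 2*B + 2*E - 4 no longer applies, and X = -5.
B = -2*E + 2  [with E=0]  = 2
Y = E - 2*X - 2*B  [with E=0, X=-5, B=2]  = 6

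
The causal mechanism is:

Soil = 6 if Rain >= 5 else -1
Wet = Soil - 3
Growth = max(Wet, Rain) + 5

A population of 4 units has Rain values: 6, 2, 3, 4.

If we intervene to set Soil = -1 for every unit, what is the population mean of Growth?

do(Soil=-1) breaks Soil's dependence on Rain. With Soil=-1 fixed, Growth across the units is 11, 7, 8, 9, mean 8.75.

8.75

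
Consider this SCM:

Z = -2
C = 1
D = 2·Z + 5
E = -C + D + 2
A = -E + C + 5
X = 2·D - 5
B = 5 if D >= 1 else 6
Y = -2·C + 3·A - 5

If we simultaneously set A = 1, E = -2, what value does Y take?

-4

Under do(A = 1, E = -2), each intervened variable's structural equation is replaced by its fixed value.
Y = -2·C + 3·A - 5  [with C=1, A=1]  = -4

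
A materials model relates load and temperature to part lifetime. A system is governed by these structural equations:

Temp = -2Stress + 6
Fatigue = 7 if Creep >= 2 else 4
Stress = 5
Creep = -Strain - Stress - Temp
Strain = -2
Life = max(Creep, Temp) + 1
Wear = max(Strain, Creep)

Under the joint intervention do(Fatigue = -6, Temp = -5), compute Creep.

Under do(Fatigue = -6, Temp = -5), each intervened variable's structural equation is replaced by its fixed value.
Creep = -Strain - Stress - Temp  [with Strain=-2, Stress=5, Temp=-5]  = 2

2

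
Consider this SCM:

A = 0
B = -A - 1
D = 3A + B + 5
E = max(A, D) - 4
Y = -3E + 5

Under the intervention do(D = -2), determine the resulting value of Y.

17

do(D=-2) replaces the equation D = 3A + B + 5 with the constant D = -2.
E = max(A, D) - 4  [with A=0, D=-2]  = -4
Y = -3E + 5  [with E=-4]  = 17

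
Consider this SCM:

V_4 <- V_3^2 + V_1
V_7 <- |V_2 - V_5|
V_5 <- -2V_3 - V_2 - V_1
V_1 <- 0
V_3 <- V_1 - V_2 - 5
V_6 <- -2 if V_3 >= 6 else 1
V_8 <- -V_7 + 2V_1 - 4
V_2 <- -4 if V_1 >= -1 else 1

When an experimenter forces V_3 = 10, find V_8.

-16

The intervention breaks the incoming arrows to V_3: V_3 <- V_1 - V_2 - 5 no longer applies, and V_3 = 10.
V_2 = -4 if V_1 >= -1 else 1  [with V_1=0]  = -4
V_5 = -2V_3 - V_2 - V_1  [with V_3=10, V_2=-4, V_1=0]  = -16
V_7 = |V_2 - V_5|  [with V_2=-4, V_5=-16]  = 12
V_8 = -V_7 + 2V_1 - 4  [with V_7=12, V_1=0]  = -16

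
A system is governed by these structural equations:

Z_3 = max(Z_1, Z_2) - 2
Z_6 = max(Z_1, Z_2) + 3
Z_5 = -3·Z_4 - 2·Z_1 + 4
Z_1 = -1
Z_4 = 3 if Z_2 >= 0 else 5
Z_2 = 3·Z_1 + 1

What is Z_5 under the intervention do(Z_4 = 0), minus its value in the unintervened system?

Intervening sets Z_4 = 0 and removes its equation (Z_4 = 3 if Z_2 >= 0 else 5).
Z_5 = -3·Z_4 - 2·Z_1 + 4  [with Z_4=0, Z_1=-1]  = 6
Without intervention: Z_2 = 3·Z_1 + 1  [with Z_1=-1]  = -2; Z_4 = 3 if Z_2 >= 0 else 5  [with Z_2=-2]  = 5; Z_5 = -3·Z_4 - 2·Z_1 + 4  [with Z_4=5, Z_1=-1]  = -9.
Change = 6 − (-9) = 15.

15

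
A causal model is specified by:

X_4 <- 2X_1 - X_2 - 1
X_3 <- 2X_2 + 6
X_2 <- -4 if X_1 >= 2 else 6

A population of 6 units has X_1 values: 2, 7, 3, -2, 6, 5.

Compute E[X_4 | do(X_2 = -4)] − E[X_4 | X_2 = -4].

Every unit gets X_2=-4 under the intervention. X_4 values become 7, 17, 9, -1, 15, 13; E[X_4|do(X_2=-4)] = 10.
Observing X_2=-4 restricts to units where X_2's equation naturally yields -4: X_1 ∈ {2, 7, 3, 6, 5}. In that subpopulation X_4 = 7, 17, 9, 15, 13, mean 12.2.
Difference = 10 − 12.2 = -2.2.

-2.2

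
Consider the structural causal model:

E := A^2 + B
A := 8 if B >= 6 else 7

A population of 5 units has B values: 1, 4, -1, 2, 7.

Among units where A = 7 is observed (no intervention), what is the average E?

50.5

Observing A=7 restricts to units where A's equation naturally yields 7: B ∈ {1, 4, -1, 2}. In that subpopulation E = 50, 53, 48, 51, mean 50.5.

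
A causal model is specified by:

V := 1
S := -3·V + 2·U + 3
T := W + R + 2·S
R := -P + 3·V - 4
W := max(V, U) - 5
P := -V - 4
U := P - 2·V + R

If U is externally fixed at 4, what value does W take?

Under do(U=4), the mechanism U := P - 2·V + R is discarded; U is fixed at 4.
W = max(V, U) - 5  [with V=1, U=4]  = -1

-1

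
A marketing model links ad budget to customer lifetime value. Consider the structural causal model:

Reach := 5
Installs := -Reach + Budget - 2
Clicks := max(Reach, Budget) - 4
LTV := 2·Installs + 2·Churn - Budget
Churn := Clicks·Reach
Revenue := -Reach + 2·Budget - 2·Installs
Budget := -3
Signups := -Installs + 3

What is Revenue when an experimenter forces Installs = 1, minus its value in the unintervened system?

The intervention breaks the incoming arrows to Installs: Installs := -Reach + Budget - 2 no longer applies, and Installs = 1.
Revenue = -Reach + 2·Budget - 2·Installs  [with Reach=5, Budget=-3, Installs=1]  = -13
Without intervention: Installs = -Reach + Budget - 2  [with Reach=5, Budget=-3]  = -10; Revenue = -Reach + 2·Budget - 2·Installs  [with Reach=5, Budget=-3, Installs=-10]  = 9.
Change = -13 − 9 = -22.

-22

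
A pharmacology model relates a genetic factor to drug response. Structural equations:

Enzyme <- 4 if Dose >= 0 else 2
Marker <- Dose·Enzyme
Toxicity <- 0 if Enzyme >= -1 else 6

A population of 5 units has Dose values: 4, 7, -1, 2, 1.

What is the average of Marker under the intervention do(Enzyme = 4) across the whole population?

The intervention sets Enzyme=4 in all 5 units regardless of Dose. Recomputing Marker per unit gives 16, 28, -4, 8, 4; average 10.4.

10.4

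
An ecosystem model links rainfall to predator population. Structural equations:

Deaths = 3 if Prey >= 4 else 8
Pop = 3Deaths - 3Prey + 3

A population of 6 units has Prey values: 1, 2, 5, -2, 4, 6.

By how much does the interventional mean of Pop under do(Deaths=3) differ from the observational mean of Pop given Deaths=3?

Under do(Deaths=3), Deaths's equation is replaced by Deaths=3 for every unit. Per-unit Pop: 9, 6, -3, 18, 0, -6. Mean = 4.
Conditioning on Deaths=3 selects the 3 unit(s) with Prey ∈ {5, 4, 6}. Their Pop values: -3, 0, -6. Mean = -3.
Difference = 4 − (-3) = 7.

7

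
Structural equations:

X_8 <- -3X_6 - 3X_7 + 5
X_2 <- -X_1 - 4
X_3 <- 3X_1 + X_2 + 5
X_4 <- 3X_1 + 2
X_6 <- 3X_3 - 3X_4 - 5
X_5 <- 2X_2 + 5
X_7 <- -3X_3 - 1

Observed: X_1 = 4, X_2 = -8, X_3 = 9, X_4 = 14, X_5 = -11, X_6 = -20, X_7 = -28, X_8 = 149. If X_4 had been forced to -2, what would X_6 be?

28

Under do(X_4=-2), the mechanism X_4 <- 3X_1 + 2 is discarded; X_4 is fixed at -2.
X_2 = -X_1 - 4  [with X_1=4]  = -8
X_3 = 3X_1 + X_2 + 5  [with X_1=4, X_2=-8]  = 9
X_6 = 3X_3 - 3X_4 - 5  [with X_3=9, X_4=-2]  = 28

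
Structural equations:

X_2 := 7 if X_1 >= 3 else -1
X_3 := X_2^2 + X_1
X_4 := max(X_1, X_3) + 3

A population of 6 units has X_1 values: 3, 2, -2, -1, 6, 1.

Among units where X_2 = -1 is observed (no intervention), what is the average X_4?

4

Conditioning on X_2=-1 selects the 4 unit(s) with X_1 ∈ {2, -2, -1, 1}. Their X_4 values: 6, 2, 3, 5. Mean = 4.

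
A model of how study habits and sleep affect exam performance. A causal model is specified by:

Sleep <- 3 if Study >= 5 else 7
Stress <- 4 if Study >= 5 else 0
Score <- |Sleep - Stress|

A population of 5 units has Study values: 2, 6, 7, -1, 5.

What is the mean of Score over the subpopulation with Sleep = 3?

Observing Sleep=3 restricts to units where Sleep's equation naturally yields 3: Study ∈ {6, 7, 5}. In that subpopulation Score = 1, 1, 1, mean 1.

1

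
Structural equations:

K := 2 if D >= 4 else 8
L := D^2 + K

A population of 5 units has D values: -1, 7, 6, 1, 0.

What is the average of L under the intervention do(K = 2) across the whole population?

The intervention sets K=2 in all 5 units regardless of D. Recomputing L per unit gives 3, 51, 38, 3, 2; average 19.4.

19.4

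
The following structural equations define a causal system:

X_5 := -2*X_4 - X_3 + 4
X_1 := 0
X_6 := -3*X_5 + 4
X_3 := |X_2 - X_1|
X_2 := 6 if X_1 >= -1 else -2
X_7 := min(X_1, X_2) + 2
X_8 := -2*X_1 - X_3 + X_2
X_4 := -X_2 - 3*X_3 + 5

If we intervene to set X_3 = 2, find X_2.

Under do(X_3=2), the mechanism X_3 := |X_2 - X_1| is discarded; X_3 is fixed at 2.
Since X_2 is not a descendant of the intervened variable, it is unaffected.
X_2 = 6 if X_1 >= -1 else -2  [with X_1=0]  = 6

6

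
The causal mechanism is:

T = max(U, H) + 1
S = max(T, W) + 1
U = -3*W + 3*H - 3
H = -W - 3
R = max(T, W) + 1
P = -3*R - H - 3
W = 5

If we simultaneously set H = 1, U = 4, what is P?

-22

Under do(H = 1, U = 4), each intervened variable's structural equation is replaced by its fixed value.
T = max(U, H) + 1  [with U=4, H=1]  = 5
R = max(T, W) + 1  [with T=5, W=5]  = 6
P = -3*R - H - 3  [with R=6, H=1]  = -22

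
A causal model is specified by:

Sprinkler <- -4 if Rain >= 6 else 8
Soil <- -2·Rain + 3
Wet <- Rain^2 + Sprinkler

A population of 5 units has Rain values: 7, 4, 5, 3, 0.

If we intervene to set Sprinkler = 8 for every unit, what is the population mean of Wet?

do(Sprinkler=8) breaks Sprinkler's dependence on Rain. With Sprinkler=8 fixed, Wet across the units is 57, 24, 33, 17, 8, mean 27.8.

27.8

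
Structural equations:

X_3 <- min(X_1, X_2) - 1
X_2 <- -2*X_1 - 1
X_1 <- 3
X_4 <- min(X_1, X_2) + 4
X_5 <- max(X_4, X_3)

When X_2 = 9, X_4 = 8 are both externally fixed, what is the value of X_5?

Setting X_2 = 9, X_4 = 8 by intervention discards those variables' equations.
X_3 = min(X_1, X_2) - 1  [with X_1=3, X_2=9]  = 2
X_5 = max(X_4, X_3)  [with X_4=8, X_3=2]  = 8

8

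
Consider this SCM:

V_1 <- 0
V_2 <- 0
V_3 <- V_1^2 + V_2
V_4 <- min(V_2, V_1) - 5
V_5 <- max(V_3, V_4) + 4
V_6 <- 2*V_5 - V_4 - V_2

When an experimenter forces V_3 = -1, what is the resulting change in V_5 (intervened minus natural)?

do(V_3=-1) replaces the equation V_3 <- V_1^2 + V_2 with the constant V_3 = -1.
V_4 = min(V_2, V_1) - 5  [with V_2=0, V_1=0]  = -5
V_5 = max(V_3, V_4) + 4  [with V_3=-1, V_4=-5]  = 3
Without intervention: V_3 = V_1^2 + V_2  [with V_1=0, V_2=0]  = 0; V_4 = min(V_2, V_1) - 5  [with V_2=0, V_1=0]  = -5; V_5 = max(V_3, V_4) + 4  [with V_3=0, V_4=-5]  = 4.
Change = 3 − 4 = -1.

-1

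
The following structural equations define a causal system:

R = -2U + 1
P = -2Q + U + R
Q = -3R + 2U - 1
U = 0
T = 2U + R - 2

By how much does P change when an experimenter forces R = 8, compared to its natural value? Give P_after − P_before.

do(R=8) replaces the equation R = -2U + 1 with the constant R = 8.
Q = -3R + 2U - 1  [with R=8, U=0]  = -25
P = -2Q + U + R  [with Q=-25, U=0, R=8]  = 58
Without intervention: R = -2U + 1  [with U=0]  = 1; Q = -3R + 2U - 1  [with R=1, U=0]  = -4; P = -2Q + U + R  [with Q=-4, U=0, R=1]  = 9.
Change = 58 − 9 = 49.

49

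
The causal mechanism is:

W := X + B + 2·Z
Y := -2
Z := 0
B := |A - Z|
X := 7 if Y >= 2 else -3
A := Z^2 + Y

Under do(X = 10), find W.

12

Under do(X=10), the mechanism X := 7 if Y >= 2 else -3 is discarded; X is fixed at 10.
A = Z^2 + Y  [with Z=0, Y=-2]  = -2
B = |A - Z|  [with A=-2, Z=0]  = 2
W = X + B + 2·Z  [with X=10, B=2, Z=0]  = 12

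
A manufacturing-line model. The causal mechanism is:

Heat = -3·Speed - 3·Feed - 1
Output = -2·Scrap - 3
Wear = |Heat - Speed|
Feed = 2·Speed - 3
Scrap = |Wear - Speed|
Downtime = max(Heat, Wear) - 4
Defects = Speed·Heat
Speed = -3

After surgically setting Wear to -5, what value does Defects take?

Intervening sets Wear = -5 and removes its equation (Wear = |Heat - Speed|).
No directed path runs from Wear to Defects, so Defects keeps its natural value.
Feed = 2·Speed - 3  [with Speed=-3]  = -9
Heat = -3·Speed - 3·Feed - 1  [with Speed=-3, Feed=-9]  = 35
Defects = Speed·Heat  [with Speed=-3, Heat=35]  = -105

-105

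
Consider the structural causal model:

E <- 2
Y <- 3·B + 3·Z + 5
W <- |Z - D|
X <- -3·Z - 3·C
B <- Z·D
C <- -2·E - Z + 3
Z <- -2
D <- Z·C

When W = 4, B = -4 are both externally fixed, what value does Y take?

-13

Setting W = 4, B = -4 by intervention discards those variables' equations.
Y = 3·B + 3·Z + 5  [with B=-4, Z=-2]  = -13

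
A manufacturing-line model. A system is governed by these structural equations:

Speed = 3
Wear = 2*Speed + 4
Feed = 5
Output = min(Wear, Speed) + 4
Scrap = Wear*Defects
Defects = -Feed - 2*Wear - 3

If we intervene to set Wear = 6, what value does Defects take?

-20

The intervention breaks the incoming arrows to Wear: Wear = 2*Speed + 4 no longer applies, and Wear = 6.
Defects = -Feed - 2*Wear - 3  [with Feed=5, Wear=6]  = -20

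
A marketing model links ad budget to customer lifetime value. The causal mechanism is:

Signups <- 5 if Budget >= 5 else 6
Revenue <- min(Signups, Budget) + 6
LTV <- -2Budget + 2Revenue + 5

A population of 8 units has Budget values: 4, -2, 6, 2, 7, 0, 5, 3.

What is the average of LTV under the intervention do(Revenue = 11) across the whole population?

Under do(Revenue=11), Revenue's equation is replaced by Revenue=11 for every unit. Per-unit LTV: 19, 31, 15, 23, 13, 27, 17, 21. Mean = 20.75.

20.75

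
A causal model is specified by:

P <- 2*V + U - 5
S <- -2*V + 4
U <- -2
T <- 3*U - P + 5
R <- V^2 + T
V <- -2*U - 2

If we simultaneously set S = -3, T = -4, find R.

0

Setting S = -3, T = -4 by intervention discards those variables' equations.
V = -2*U - 2  [with U=-2]  = 2
R = V^2 + T  [with V=2, T=-4]  = 0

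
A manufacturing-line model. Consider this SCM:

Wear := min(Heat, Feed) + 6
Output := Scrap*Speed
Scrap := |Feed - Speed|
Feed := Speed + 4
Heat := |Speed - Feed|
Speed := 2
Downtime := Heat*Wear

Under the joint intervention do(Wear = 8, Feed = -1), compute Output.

The joint intervention fixes Wear = 8, Feed = -1, removing each variable's own equation.
Scrap = |Feed - Speed|  [with Feed=-1, Speed=2]  = 3
Output = Scrap*Speed  [with Scrap=3, Speed=2]  = 6

6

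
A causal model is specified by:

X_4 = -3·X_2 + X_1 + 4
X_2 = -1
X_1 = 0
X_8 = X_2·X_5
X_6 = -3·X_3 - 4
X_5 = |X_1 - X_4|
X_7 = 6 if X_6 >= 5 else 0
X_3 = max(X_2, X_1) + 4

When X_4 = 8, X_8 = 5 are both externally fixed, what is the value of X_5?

8

The joint intervention fixes X_4 = 8, X_8 = 5, removing each variable's own equation.
X_5 = |X_1 - X_4|  [with X_1=0, X_4=8]  = 8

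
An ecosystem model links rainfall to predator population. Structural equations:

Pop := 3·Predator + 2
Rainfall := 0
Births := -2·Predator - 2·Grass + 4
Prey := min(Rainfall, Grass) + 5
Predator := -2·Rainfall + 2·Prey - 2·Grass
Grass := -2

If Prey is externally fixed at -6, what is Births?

24

do(Prey=-6) replaces the equation Prey := min(Rainfall, Grass) + 5 with the constant Prey = -6.
Predator = -2·Rainfall + 2·Prey - 2·Grass  [with Rainfall=0, Prey=-6, Grass=-2]  = -8
Births = -2·Predator - 2·Grass + 4  [with Predator=-8, Grass=-2]  = 24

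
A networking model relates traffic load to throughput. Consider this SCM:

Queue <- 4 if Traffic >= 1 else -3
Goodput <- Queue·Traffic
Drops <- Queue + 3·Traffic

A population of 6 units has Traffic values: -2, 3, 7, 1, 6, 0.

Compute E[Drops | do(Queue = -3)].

Under do(Queue=-3), Queue's equation is replaced by Queue=-3 for every unit. Per-unit Drops: -9, 6, 18, 0, 15, -3. Mean = 4.5.

4.5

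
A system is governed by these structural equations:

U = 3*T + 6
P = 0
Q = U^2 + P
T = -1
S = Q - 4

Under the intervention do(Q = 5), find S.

1

Intervening sets Q = 5 and removes its equation (Q = U^2 + P).
S = Q - 4  [with Q=5]  = 1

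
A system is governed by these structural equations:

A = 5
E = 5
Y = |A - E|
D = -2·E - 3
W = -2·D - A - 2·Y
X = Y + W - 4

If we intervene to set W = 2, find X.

-2

The intervention breaks the incoming arrows to W: W = -2·D - A - 2·Y no longer applies, and W = 2.
Y = |A - E|  [with A=5, E=5]  = 0
X = Y + W - 4  [with Y=0, W=2]  = -2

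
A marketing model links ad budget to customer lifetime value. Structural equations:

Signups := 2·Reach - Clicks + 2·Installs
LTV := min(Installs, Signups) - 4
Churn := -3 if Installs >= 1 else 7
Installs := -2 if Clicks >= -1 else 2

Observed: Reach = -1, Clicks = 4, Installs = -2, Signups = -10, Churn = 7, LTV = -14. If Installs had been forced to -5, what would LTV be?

The intervention breaks the incoming arrows to Installs: Installs := -2 if Clicks >= -1 else 2 no longer applies, and Installs = -5.
Signups = 2·Reach - Clicks + 2·Installs  [with Reach=-1, Clicks=4, Installs=-5]  = -16
LTV = min(Installs, Signups) - 4  [with Installs=-5, Signups=-16]  = -20

-20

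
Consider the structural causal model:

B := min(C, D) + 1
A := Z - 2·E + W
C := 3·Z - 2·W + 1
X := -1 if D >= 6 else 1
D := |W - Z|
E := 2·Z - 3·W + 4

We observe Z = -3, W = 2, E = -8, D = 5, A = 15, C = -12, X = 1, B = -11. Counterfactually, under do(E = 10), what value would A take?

do(E=10) replaces the equation E := 2·Z - 3·W + 4 with the constant E = 10.
A = Z - 2·E + W  [with Z=-3, E=10, W=2]  = -21

-21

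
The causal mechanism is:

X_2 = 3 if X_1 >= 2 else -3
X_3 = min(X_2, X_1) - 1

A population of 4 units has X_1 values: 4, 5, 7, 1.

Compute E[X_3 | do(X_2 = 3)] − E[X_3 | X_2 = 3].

-0.5

do(X_2=3) breaks X_2's dependence on X_1. With X_2=3 fixed, X_3 across the units is 2, 2, 2, 0, mean 1.5.
Conditioning on X_2=3 selects the 3 unit(s) with X_1 ∈ {4, 5, 7}. Their X_3 values: 2, 2, 2. Mean = 2.
Difference = 1.5 − 2 = -0.5.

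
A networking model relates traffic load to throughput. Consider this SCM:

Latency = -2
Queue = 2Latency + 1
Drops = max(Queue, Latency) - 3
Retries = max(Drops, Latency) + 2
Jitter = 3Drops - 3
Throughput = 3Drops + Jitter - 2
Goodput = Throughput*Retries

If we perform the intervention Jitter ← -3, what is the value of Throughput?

-20

The intervention breaks the incoming arrows to Jitter: Jitter = 3Drops - 3 no longer applies, and Jitter = -3.
Queue = 2Latency + 1  [with Latency=-2]  = -3
Drops = max(Queue, Latency) - 3  [with Queue=-3, Latency=-2]  = -5
Throughput = 3Drops + Jitter - 2  [with Drops=-5, Jitter=-3]  = -20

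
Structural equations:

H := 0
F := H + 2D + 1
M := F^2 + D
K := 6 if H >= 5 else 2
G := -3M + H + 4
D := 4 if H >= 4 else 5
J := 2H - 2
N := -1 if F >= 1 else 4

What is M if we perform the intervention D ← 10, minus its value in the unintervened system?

do(D=10) replaces the equation D := 4 if H >= 4 else 5 with the constant D = 10.
F = H + 2D + 1  [with H=0, D=10]  = 21
M = F^2 + D  [with F=21, D=10]  = 451
Without intervention: D = 4 if H >= 4 else 5  [with H=0]  = 5; F = H + 2D + 1  [with H=0, D=5]  = 11; M = F^2 + D  [with F=11, D=5]  = 126.
Change = 451 − 126 = 325.

325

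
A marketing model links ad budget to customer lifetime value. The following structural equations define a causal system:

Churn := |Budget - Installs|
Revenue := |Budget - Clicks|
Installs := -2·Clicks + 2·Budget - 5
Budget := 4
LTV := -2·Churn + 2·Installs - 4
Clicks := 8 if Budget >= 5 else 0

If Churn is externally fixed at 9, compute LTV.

Under do(Churn=9), the mechanism Churn := |Budget - Installs| is discarded; Churn is fixed at 9.
Clicks = 8 if Budget >= 5 else 0  [with Budget=4]  = 0
Installs = -2·Clicks + 2·Budget - 5  [with Clicks=0, Budget=4]  = 3
LTV = -2·Churn + 2·Installs - 4  [with Churn=9, Installs=3]  = -16

-16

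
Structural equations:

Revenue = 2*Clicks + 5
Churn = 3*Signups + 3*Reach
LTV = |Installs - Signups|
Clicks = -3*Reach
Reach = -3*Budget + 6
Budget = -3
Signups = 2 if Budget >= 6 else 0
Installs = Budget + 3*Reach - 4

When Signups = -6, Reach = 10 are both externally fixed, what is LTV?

29

Under do(Signups = -6, Reach = 10), each intervened variable's structural equation is replaced by its fixed value.
Installs = Budget + 3*Reach - 4  [with Budget=-3, Reach=10]  = 23
LTV = |Installs - Signups|  [with Installs=23, Signups=-6]  = 29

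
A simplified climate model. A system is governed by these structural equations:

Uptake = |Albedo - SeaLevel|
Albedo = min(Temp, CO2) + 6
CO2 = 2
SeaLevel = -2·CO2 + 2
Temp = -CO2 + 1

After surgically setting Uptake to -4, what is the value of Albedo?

do(Uptake=-4) replaces the equation Uptake = |Albedo - SeaLevel| with the constant Uptake = -4.
Albedo is not downstream of the intervention, so its value is determined by the original equations.
Temp = -CO2 + 1  [with CO2=2]  = -1
Albedo = min(Temp, CO2) + 6  [with Temp=-1, CO2=2]  = 5

5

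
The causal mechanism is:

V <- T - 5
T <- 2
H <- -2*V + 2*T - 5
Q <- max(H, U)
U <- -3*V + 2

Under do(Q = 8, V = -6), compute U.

Setting Q = 8, V = -6 by intervention discards those variables' equations.
U = -3*V + 2  [with V=-6]  = 20

20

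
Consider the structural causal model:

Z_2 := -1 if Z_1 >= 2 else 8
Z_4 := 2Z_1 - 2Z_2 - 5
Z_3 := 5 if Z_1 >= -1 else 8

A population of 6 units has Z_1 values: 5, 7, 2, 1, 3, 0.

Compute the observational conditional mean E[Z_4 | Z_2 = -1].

5.5

Observing Z_2=-1 restricts to units where Z_2's equation naturally yields -1: Z_1 ∈ {5, 7, 2, 3}. In that subpopulation Z_4 = 7, 11, 1, 3, mean 5.5.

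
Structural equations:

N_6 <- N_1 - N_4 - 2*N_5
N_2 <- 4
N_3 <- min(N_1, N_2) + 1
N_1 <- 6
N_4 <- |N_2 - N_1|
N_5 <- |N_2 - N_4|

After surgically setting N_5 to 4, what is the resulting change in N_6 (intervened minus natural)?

The intervention breaks the incoming arrows to N_5: N_5 <- |N_2 - N_4| no longer applies, and N_5 = 4.
N_4 = |N_2 - N_1|  [with N_2=4, N_1=6]  = 2
N_6 = N_1 - N_4 - 2*N_5  [with N_1=6, N_4=2, N_5=4]  = -4
Without intervention: N_4 = |N_2 - N_1|  [with N_2=4, N_1=6]  = 2; N_5 = |N_2 - N_4|  [with N_2=4, N_4=2]  = 2; N_6 = N_1 - N_4 - 2*N_5  [with N_1=6, N_4=2, N_5=2]  = 0.
Change = -4 − 0 = -4.

-4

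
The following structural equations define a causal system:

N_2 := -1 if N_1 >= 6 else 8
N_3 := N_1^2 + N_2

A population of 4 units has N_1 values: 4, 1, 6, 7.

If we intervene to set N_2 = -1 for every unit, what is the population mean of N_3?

24.5

Every unit gets N_2=-1 under the intervention. N_3 values become 15, 0, 35, 48; E[N_3|do(N_2=-1)] = 24.5.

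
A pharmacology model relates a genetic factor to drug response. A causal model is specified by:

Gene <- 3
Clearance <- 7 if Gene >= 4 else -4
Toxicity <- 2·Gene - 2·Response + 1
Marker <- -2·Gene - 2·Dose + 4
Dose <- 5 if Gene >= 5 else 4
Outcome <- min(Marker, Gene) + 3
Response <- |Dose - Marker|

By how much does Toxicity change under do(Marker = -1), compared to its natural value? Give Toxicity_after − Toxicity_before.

do(Marker=-1) replaces the equation Marker <- -2·Gene - 2·Dose + 4 with the constant Marker = -1.
Dose = 5 if Gene >= 5 else 4  [with Gene=3]  = 4
Response = |Dose - Marker|  [with Dose=4, Marker=-1]  = 5
Toxicity = 2·Gene - 2·Response + 1  [with Gene=3, Response=5]  = -3
Without intervention: Dose = 5 if Gene >= 5 else 4  [with Gene=3]  = 4; Marker = -2·Gene - 2·Dose + 4  [with Gene=3, Dose=4]  = -10; Response = |Dose - Marker|  [with Dose=4, Marker=-10]  = 14; Toxicity = 2·Gene - 2·Response + 1  [with Gene=3, Response=14]  = -21.
Change = -3 − (-21) = 18.

18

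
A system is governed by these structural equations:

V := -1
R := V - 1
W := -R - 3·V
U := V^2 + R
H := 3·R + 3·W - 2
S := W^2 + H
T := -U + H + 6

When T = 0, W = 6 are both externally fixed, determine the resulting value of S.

46

Setting T = 0, W = 6 by intervention discards those variables' equations.
R = V - 1  [with V=-1]  = -2
H = 3·R + 3·W - 2  [with R=-2, W=6]  = 10
S = W^2 + H  [with W=6, H=10]  = 46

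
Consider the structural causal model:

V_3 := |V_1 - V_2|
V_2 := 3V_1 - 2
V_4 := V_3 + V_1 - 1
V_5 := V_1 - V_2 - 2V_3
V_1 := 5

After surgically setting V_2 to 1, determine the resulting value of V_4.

Under do(V_2=1), the mechanism V_2 := 3V_1 - 2 is discarded; V_2 is fixed at 1.
V_3 = |V_1 - V_2|  [with V_1=5, V_2=1]  = 4
V_4 = V_3 + V_1 - 1  [with V_3=4, V_1=5]  = 8

8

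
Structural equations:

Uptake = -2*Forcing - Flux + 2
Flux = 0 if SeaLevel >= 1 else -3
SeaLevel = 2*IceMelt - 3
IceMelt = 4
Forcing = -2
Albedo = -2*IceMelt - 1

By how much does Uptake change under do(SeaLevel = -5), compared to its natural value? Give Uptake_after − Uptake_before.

Under do(SeaLevel=-5), the mechanism SeaLevel = 2*IceMelt - 3 is discarded; SeaLevel is fixed at -5.
Flux = 0 if SeaLevel >= 1 else -3  [with SeaLevel=-5]  = -3
Uptake = -2*Forcing - Flux + 2  [with Forcing=-2, Flux=-3]  = 9
Without intervention: SeaLevel = 2*IceMelt - 3  [with IceMelt=4]  = 5; Flux = 0 if SeaLevel >= 1 else -3  [with SeaLevel=5]  = 0; Uptake = -2*Forcing - Flux + 2  [with Forcing=-2, Flux=0]  = 6.
Change = 9 − 6 = 3.

3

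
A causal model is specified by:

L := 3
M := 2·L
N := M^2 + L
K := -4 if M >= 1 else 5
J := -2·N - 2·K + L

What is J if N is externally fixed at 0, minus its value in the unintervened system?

78

do(N=0) replaces the equation N := M^2 + L with the constant N = 0.
M = 2·L  [with L=3]  = 6
K = -4 if M >= 1 else 5  [with M=6]  = -4
J = -2·N - 2·K + L  [with N=0, K=-4, L=3]  = 11
Without intervention: M = 2·L  [with L=3]  = 6; N = M^2 + L  [with M=6, L=3]  = 39; K = -4 if M >= 1 else 5  [with M=6]  = -4; J = -2·N - 2·K + L  [with N=39, K=-4, L=3]  = -67.
Change = 11 − (-67) = 78.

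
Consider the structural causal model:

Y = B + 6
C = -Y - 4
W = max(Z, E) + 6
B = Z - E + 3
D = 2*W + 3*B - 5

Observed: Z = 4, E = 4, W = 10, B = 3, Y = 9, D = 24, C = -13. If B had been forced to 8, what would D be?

39

Under do(B=8), the mechanism B = Z - E + 3 is discarded; B is fixed at 8.
W = max(Z, E) + 6  [with Z=4, E=4]  = 10
D = 2*W + 3*B - 5  [with W=10, B=8]  = 39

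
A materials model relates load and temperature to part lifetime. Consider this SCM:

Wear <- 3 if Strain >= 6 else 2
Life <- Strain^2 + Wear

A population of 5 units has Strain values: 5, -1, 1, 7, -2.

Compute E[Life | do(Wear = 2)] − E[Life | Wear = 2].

8.25

do(Wear=2) breaks Wear's dependence on Strain. With Wear=2 fixed, Life across the units is 27, 3, 3, 51, 6, mean 18.
E[Life|Wear=2] averages over only the 4 units with Wear=2 (Strain = 5, -1, 1, -2): Life = 27, 3, 3, 6, mean 9.75.
Difference = 18 − 9.75 = 8.25.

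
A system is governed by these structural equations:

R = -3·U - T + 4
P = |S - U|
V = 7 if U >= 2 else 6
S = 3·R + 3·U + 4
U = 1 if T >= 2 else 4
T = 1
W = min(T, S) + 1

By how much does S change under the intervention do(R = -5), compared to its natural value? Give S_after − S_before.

12

The intervention breaks the incoming arrows to R: R = -3·U - T + 4 no longer applies, and R = -5.
U = 1 if T >= 2 else 4  [with T=1]  = 4
S = 3·R + 3·U + 4  [with R=-5, U=4]  = 1
Without intervention: U = 1 if T >= 2 else 4  [with T=1]  = 4; R = -3·U - T + 4  [with U=4, T=1]  = -9; S = 3·R + 3·U + 4  [with R=-9, U=4]  = -11.
Change = 1 − (-11) = 12.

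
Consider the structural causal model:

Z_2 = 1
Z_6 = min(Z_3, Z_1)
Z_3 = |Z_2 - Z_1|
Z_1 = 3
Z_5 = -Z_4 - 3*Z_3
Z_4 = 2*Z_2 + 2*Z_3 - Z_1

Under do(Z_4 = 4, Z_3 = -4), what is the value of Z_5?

The joint intervention fixes Z_4 = 4, Z_3 = -4, removing each variable's own equation.
Z_5 = -Z_4 - 3*Z_3  [with Z_4=4, Z_3=-4]  = 8

8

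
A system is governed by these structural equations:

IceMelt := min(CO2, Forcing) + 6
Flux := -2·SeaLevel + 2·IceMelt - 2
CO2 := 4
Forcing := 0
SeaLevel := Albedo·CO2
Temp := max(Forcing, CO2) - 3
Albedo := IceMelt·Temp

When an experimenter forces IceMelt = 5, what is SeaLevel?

20

Under do(IceMelt=5), the mechanism IceMelt := min(CO2, Forcing) + 6 is discarded; IceMelt is fixed at 5.
Temp = max(Forcing, CO2) - 3  [with Forcing=0, CO2=4]  = 1
Albedo = IceMelt·Temp  [with IceMelt=5, Temp=1]  = 5
SeaLevel = Albedo·CO2  [with Albedo=5, CO2=4]  = 20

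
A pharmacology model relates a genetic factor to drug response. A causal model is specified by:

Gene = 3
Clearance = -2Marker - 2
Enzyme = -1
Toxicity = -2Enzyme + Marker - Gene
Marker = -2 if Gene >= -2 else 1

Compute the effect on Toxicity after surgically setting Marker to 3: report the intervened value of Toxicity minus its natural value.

The intervention breaks the incoming arrows to Marker: Marker = -2 if Gene >= -2 else 1 no longer applies, and Marker = 3.
Toxicity = -2Enzyme + Marker - Gene  [with Enzyme=-1, Marker=3, Gene=3]  = 2
Without intervention: Marker = -2 if Gene >= -2 else 1  [with Gene=3]  = -2; Toxicity = -2Enzyme + Marker - Gene  [with Enzyme=-1, Marker=-2, Gene=3]  = -3.
Change = 2 − (-3) = 5.

5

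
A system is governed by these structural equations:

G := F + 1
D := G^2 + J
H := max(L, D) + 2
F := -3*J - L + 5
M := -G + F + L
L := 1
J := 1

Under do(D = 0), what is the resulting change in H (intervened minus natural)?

The intervention breaks the incoming arrows to D: D := G^2 + J no longer applies, and D = 0.
H = max(L, D) + 2  [with L=1, D=0]  = 3
Without intervention: F = -3*J - L + 5  [with J=1, L=1]  = 1; G = F + 1  [with F=1]  = 2; D = G^2 + J  [with G=2, J=1]  = 5; H = max(L, D) + 2  [with L=1, D=5]  = 7.
Change = 3 − 7 = -4.

-4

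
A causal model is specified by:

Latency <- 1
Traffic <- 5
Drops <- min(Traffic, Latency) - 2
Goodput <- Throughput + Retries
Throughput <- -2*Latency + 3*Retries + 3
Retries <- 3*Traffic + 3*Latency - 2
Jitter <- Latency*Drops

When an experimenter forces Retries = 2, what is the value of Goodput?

9

The intervention breaks the incoming arrows to Retries: Retries <- 3*Traffic + 3*Latency - 2 no longer applies, and Retries = 2.
Throughput = -2*Latency + 3*Retries + 3  [with Latency=1, Retries=2]  = 7
Goodput = Throughput + Retries  [with Throughput=7, Retries=2]  = 9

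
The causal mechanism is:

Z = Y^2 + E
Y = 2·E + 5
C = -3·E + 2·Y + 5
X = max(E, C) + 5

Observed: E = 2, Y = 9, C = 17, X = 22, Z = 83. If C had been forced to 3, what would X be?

8

The intervention breaks the incoming arrows to C: C = -3·E + 2·Y + 5 no longer applies, and C = 3.
X = max(E, C) + 5  [with E=2, C=3]  = 8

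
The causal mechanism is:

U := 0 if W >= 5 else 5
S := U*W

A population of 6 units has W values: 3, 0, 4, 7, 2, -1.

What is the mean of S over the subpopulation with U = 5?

Observing U=5 restricts to units where U's equation naturally yields 5: W ∈ {3, 0, 4, 2, -1}. In that subpopulation S = 15, 0, 20, 10, -5, mean 8.

8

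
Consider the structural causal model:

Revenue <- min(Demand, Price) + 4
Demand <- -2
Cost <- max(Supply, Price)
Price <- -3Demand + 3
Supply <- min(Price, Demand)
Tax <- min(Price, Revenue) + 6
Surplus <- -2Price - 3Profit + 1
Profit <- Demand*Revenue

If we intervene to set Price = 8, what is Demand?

-2

Under do(Price=8), the mechanism Price <- -3Demand + 3 is discarded; Price is fixed at 8.
Demand is not downstream of the intervention, so its value is determined by the original equations.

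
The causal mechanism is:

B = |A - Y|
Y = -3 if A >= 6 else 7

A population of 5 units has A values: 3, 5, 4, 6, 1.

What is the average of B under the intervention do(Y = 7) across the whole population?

do(Y=7) breaks Y's dependence on A. With Y=7 fixed, B across the units is 4, 2, 3, 1, 6, mean 3.2.

3.2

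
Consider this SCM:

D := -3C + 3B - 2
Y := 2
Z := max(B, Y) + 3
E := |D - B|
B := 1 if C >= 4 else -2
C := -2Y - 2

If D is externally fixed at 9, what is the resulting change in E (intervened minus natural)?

Under do(D=9), the mechanism D := -3C + 3B - 2 is discarded; D is fixed at 9.
C = -2Y - 2  [with Y=2]  = -6
B = 1 if C >= 4 else -2  [with C=-6]  = -2
E = |D - B|  [with D=9, B=-2]  = 11
Without intervention: C = -2Y - 2  [with Y=2]  = -6; B = 1 if C >= 4 else -2  [with C=-6]  = -2; D = -3C + 3B - 2  [with C=-6, B=-2]  = 10; E = |D - B|  [with D=10, B=-2]  = 12.
Change = 11 − 12 = -1.

-1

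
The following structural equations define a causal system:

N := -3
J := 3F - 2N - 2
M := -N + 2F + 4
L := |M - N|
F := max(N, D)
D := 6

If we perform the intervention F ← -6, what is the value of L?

do(F=-6) replaces the equation F := max(N, D) with the constant F = -6.
M = -N + 2F + 4  [with N=-3, F=-6]  = -5
L = |M - N|  [with M=-5, N=-3]  = 2

2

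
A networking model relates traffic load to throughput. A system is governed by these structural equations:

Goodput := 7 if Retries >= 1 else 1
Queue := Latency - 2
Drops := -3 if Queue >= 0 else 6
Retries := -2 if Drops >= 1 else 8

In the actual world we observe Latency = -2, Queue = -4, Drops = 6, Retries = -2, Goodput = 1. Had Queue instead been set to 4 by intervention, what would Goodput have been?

7

do(Queue=4) replaces the equation Queue := Latency - 2 with the constant Queue = 4.
Drops = -3 if Queue >= 0 else 6  [with Queue=4]  = -3
Retries = -2 if Drops >= 1 else 8  [with Drops=-3]  = 8
Goodput = 7 if Retries >= 1 else 1  [with Retries=8]  = 7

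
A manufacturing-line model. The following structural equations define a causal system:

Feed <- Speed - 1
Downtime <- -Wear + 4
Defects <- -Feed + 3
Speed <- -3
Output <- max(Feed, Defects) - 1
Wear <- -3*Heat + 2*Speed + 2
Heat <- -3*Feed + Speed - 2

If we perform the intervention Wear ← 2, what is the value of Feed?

-4

The intervention breaks the incoming arrows to Wear: Wear <- -3*Heat + 2*Speed + 2 no longer applies, and Wear = 2.
Since Feed is not a descendant of the intervened variable, it is unaffected.
Feed = Speed - 1  [with Speed=-3]  = -4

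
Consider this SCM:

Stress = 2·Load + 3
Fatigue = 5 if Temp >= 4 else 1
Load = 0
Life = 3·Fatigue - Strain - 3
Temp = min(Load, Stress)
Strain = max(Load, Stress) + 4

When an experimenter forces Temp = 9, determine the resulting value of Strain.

7

Under do(Temp=9), the mechanism Temp = min(Load, Stress) is discarded; Temp is fixed at 9.
Since Strain is not a descendant of the intervened variable, it is unaffected.
Stress = 2·Load + 3  [with Load=0]  = 3
Strain = max(Load, Stress) + 4  [with Load=0, Stress=3]  = 7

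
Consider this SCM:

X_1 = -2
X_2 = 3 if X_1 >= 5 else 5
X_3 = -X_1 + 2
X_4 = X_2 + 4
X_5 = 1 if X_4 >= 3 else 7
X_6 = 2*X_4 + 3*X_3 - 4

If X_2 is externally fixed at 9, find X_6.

Under do(X_2=9), the mechanism X_2 = 3 if X_1 >= 5 else 5 is discarded; X_2 is fixed at 9.
X_3 = -X_1 + 2  [with X_1=-2]  = 4
X_4 = X_2 + 4  [with X_2=9]  = 13
X_6 = 2*X_4 + 3*X_3 - 4  [with X_4=13, X_3=4]  = 34

34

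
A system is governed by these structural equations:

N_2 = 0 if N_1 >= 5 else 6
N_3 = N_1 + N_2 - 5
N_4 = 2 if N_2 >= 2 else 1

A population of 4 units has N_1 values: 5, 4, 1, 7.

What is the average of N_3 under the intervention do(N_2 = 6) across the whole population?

Every unit gets N_2=6 under the intervention. N_3 values become 6, 5, 2, 8; E[N_3|do(N_2=6)] = 5.25.

5.25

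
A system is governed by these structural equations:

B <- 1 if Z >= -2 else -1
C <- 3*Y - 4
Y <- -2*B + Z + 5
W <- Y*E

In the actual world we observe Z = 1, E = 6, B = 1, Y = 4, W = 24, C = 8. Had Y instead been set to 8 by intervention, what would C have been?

20

Under do(Y=8), the mechanism Y <- -2*B + Z + 5 is discarded; Y is fixed at 8.
C = 3*Y - 4  [with Y=8]  = 20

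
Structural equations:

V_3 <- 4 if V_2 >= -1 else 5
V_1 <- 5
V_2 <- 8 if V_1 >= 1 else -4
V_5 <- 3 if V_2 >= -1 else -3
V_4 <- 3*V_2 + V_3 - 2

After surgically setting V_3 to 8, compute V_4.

The intervention breaks the incoming arrows to V_3: V_3 <- 4 if V_2 >= -1 else 5 no longer applies, and V_3 = 8.
V_2 = 8 if V_1 >= 1 else -4  [with V_1=5]  = 8
V_4 = 3*V_2 + V_3 - 2  [with V_2=8, V_3=8]  = 30

30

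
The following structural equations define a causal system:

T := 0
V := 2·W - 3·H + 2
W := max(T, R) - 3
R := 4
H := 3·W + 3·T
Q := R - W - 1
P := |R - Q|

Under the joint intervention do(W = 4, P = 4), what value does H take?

12

Setting W = 4, P = 4 by intervention discards those variables' equations.
H = 3·W + 3·T  [with W=4, T=0]  = 12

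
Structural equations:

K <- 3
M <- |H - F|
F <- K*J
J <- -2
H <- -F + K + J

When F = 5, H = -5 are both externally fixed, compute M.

10

Setting F = 5, H = -5 by intervention discards those variables' equations.
M = |H - F|  [with H=-5, F=5]  = 10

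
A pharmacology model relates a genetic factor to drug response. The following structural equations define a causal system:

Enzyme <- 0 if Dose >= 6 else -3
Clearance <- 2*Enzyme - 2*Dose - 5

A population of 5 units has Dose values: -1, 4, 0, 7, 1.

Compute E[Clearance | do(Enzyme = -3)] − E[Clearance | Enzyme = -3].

Under do(Enzyme=-3), Enzyme's equation is replaced by Enzyme=-3 for every unit. Per-unit Clearance: -9, -19, -11, -25, -13. Mean = -15.4.
Conditioning on Enzyme=-3 selects the 4 unit(s) with Dose ∈ {-1, 4, 0, 1}. Their Clearance values: -9, -19, -11, -13. Mean = -13.
Difference = -15.4 − (-13) = -2.4.

-2.4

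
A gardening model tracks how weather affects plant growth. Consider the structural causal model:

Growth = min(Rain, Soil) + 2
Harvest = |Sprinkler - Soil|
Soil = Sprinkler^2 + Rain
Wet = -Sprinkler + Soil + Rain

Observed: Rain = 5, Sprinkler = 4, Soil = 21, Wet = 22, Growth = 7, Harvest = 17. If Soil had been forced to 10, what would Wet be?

The intervention breaks the incoming arrows to Soil: Soil = Sprinkler^2 + Rain no longer applies, and Soil = 10.
Wet = -Sprinkler + Soil + Rain  [with Sprinkler=4, Soil=10, Rain=5]  = 11

11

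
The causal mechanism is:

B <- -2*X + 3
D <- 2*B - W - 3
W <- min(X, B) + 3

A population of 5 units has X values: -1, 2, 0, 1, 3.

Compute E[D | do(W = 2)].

-3

Under do(W=2), W's equation is replaced by W=2 for every unit. Per-unit D: 5, -7, 1, -3, -11. Mean = -3.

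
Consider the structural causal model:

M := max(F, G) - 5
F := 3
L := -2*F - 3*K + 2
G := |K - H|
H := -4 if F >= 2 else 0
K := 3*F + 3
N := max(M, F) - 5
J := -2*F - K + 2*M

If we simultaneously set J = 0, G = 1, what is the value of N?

Under do(J = 0, G = 1), each intervened variable's structural equation is replaced by its fixed value.
M = max(F, G) - 5  [with F=3, G=1]  = -2
N = max(M, F) - 5  [with M=-2, F=3]  = -2

-2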